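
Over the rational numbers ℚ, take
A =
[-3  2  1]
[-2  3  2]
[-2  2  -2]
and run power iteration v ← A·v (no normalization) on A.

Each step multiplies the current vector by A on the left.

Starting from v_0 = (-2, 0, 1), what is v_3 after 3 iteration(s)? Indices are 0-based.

v_0 = (-2, 0, 1).
v_1 = A·v_0 = (7, 6, 2).
v_2 = A·v_1 = (-7, 8, -6).
v_3 = A·v_2 = (31, 26, 42).

v_3 = (31, 26, 42)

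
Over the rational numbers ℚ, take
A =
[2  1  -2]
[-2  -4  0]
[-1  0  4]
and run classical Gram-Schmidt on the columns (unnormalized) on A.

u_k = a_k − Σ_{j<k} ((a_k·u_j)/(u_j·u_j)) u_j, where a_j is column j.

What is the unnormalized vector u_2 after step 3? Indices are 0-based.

Step 1: u_0 = a_0 = (2, -2, -1).
Step 2: u_1 = a_1 − (10/9)·u_0 = (-11/9, -16/9, 10/9).
Step 3: u_2 = a_2 − (-8/9)·u_0 − (62/53)·u_1 = (64/53, 16/53, 96/53).

u_2 = (64/53, 16/53, 96/53)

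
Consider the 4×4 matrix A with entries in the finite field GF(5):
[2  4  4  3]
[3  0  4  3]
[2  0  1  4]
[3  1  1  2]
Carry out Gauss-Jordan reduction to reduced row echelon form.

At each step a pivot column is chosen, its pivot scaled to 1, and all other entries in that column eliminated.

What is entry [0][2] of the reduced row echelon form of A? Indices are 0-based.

step 1: normalize row 0 (÷2) = (1, 2, 2, 4)
  row 1: subtract 3×row0 = (0, 4, 3, 1)
  row 2: subtract 2×row0 = (0, 1, 2, 1)
  row 3: subtract 3×row0 = (0, 0, 0, 0)
step 2: normalize row 1 (÷4) = (0, 1, 2, 4)
  row 0: subtract 2×row1 = (1, 0, 3, 1)
  row 2: subtract 1×row1 = (0, 0, 0, 2)
skip col 2 (zero from row 2)
step 3: normalize row 2 (÷2) = (0, 0, 0, 1)
  row 0: subtract 1×row2 = (1, 0, 3, 0)
  row 1: subtract 4×row2 = (0, 1, 2, 0)

M[0][2] = 3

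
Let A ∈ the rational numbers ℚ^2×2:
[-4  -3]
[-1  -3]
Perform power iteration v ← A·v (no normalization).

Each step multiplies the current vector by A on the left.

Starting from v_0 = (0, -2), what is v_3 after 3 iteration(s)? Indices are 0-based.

v_0 = (0, -2).
v_1 = A·v_0 = (6, 6).
v_2 = A·v_1 = (-42, -24).
v_3 = A·v_2 = (240, 114).

v_3 = (240, 114)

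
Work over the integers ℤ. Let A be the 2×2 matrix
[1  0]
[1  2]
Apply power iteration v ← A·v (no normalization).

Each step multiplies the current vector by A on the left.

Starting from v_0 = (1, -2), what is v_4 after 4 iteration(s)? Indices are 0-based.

v_4 = (1, -17)

v_0 = (1, -2).
v_1 = A·v_0 = (1, -3).
v_2 = A·v_1 = (1, -5).
v_3 = A·v_2 = (1, -9).
v_4 = A·v_3 = (1, -17).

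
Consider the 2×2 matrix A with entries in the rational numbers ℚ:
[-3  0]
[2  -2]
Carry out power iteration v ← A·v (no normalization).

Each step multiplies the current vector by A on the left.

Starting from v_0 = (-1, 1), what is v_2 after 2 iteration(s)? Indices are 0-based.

v_0 = (-1, 1).
v_1 = A·v_0 = (3, -4).
v_2 = A·v_1 = (-9, 14).

v_2 = (-9, 14)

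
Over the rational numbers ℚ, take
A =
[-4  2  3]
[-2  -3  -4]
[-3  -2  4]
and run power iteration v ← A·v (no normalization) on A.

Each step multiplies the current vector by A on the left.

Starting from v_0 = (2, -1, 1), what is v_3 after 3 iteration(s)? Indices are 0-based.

v_3 = (79, -247, 12)

v_0 = (2, -1, 1).
v_1 = A·v_0 = (-7, -5, 0).
v_2 = A·v_1 = (18, 29, 31).
v_3 = A·v_2 = (79, -247, 12).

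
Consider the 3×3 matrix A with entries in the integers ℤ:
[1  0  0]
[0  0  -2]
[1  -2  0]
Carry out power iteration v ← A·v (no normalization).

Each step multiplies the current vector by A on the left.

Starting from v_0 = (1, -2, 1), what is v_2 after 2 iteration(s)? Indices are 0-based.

v_2 = (1, -10, 5)

v_0 = (1, -2, 1).
v_1 = A·v_0 = (1, -2, 5).
v_2 = A·v_1 = (1, -10, 5).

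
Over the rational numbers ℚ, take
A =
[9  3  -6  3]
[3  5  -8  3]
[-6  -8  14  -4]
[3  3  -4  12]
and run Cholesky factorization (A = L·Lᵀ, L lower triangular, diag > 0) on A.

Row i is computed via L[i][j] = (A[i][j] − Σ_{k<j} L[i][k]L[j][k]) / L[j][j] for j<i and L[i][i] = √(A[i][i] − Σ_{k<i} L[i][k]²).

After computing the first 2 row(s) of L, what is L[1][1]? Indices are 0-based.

L[1][1] = 2

Step 1: L[0][0] = √(9) = 3.
  L[1][0] = (3) / L[0][0] = 1.
Step 2: L[1][1] = √(4) = 2.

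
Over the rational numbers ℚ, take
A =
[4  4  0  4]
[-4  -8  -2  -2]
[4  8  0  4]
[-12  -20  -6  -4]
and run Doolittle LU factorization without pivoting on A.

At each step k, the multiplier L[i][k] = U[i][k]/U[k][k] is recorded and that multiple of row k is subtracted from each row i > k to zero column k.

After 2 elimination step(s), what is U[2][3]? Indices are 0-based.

Step 1: pivot at (0,0) is 4.
  row1 ← row1 − (-1)·row0  ⇒  L[1][0]=-1, U row1=(0, -4, -2, 2)
  row2 ← row2 − (1)·row0  ⇒  L[2][0]=1, U row2=(0, 4, 0, 0)
  row3 ← row3 − (-3)·row0  ⇒  L[3][0]=-3, U row3=(0, -8, -6, 8)
Step 2: pivot at (1,1) is -4.
  row2 ← row2 − (-1)·row1  ⇒  L[2][1]=-1, U row2=(0, 0, -2, 2)
  row3 ← row3 − (2)·row1  ⇒  L[3][1]=2, U row3=(0, 0, -2, 4)

U[2][3] = 2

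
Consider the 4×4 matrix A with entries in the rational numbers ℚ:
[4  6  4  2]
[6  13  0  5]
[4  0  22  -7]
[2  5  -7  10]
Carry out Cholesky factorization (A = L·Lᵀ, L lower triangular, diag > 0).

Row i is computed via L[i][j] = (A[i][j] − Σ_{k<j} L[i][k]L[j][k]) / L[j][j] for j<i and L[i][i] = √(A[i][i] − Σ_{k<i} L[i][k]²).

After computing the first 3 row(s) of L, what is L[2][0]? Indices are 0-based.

L[2][0] = 2

Step 1: L[0][0] = √(4) = 2.
  L[1][0] = (6) / L[0][0] = 3.
Step 2: L[1][1] = √(4) = 2.
  L[2][0] = (4) / L[0][0] = 2.
  L[2][1] = (-6) / L[1][1] = -3.
Step 3: L[2][2] = √(9) = 3.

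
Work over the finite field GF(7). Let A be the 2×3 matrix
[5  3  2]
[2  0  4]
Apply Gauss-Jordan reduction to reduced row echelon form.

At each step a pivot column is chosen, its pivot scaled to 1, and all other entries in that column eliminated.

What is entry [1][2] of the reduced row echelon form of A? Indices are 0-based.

[1] R0 /= 5  ⇒  (1, 2, 6)
     R1 -= 2·R0  ⇒  (0, 3, 6)
[2] R1 /= 3  ⇒  (0, 1, 2)
     R0 -= 2·R1  ⇒  (1, 0, 2)

M[1][2] = 2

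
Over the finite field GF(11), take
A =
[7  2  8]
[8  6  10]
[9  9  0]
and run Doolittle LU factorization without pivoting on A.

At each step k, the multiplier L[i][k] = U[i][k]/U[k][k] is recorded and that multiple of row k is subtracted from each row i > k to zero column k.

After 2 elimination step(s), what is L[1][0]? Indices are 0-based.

L[1][0] = 9

Step 1: pivot at (0,0) is 7.
  row1 ← row1 − (9)·row0  ⇒  L[1][0]=9, U row1=(0, 10, 4)
  row2 ← row2 − (6)·row0  ⇒  L[2][0]=6, U row2=(0, 8, 7)
Step 2: pivot at (1,1) is 10.
  row2 ← row2 − (3)·row1  ⇒  L[2][1]=3, U row2=(0, 0, 6)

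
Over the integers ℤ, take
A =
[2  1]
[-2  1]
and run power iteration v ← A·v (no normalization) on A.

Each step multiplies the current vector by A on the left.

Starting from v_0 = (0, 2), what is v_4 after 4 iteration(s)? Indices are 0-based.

v_0 = (0, 2).
v_1 = A·v_0 = (2, 2).
v_2 = A·v_1 = (6, -2).
v_3 = A·v_2 = (10, -14).
v_4 = A·v_3 = (6, -34).

v_4 = (6, -34)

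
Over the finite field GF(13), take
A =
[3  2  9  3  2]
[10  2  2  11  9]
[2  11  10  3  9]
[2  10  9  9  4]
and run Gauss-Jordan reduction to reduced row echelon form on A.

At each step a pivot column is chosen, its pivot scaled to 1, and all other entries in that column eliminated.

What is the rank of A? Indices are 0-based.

rank = 4

step 1: normalize row 0 (÷3) = (1, 5, 3, 1, 5)
  row 1: subtract 10×row0 = (0, 4, 11, 1, 11)
  row 2: subtract 2×row0 = (0, 1, 4, 1, 12)
  row 3: subtract 2×row0 = (0, 0, 3, 7, 7)
step 2: normalize row 1 (÷4) = (0, 1, 6, 10, 6)
  row 0: subtract 5×row1 = (1, 0, 12, 3, 1)
  row 2: subtract 1×row1 = (0, 0, 11, 4, 6)
step 3: normalize row 2 (÷11) = (0, 0, 1, 11, 10)
  row 0: subtract 12×row2 = (1, 0, 0, 1, 11)
  row 1: subtract 6×row2 = (0, 1, 0, 9, 11)
  row 3: subtract 3×row2 = (0, 0, 0, 0, 3)
skip col 3 (zero from row 3)
step 4: normalize row 3 (÷3) = (0, 0, 0, 0, 1)
  row 0: subtract 11×row3 = (1, 0, 0, 1, 0)
  row 1: subtract 11×row3 = (0, 1, 0, 9, 0)
  row 2: subtract 10×row3 = (0, 0, 1, 11, 0)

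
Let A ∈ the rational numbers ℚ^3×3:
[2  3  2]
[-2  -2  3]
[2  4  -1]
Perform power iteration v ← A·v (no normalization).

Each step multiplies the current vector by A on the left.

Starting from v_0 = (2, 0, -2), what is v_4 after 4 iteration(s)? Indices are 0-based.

v_4 = (-238, 870, -902)

v_0 = (2, 0, -2).
v_1 = A·v_0 = (0, -10, 6).
v_2 = A·v_1 = (-18, 38, -46).
v_3 = A·v_2 = (-14, -178, 162).
v_4 = A·v_3 = (-238, 870, -902).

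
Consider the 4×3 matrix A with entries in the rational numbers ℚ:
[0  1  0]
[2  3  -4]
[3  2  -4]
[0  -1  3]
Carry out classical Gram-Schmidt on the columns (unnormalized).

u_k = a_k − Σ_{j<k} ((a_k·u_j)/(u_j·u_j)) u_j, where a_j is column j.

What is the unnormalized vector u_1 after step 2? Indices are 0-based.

u_1 = (1, 15/13, -10/13, -1)

Step 1: u_0 = a_0 = (0, 2, 3, 0).
Step 2: u_1 = a_1 − (12/13)·u_0 = (1, 15/13, -10/13, -1).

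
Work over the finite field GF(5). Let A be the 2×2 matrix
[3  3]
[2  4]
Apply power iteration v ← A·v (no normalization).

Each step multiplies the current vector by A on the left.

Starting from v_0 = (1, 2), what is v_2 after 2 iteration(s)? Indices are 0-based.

v_2 = (2, 3)

v_0 = (1, 2).
v_1 = A·v_0 = (4, 0).
v_2 = A·v_1 = (2, 3).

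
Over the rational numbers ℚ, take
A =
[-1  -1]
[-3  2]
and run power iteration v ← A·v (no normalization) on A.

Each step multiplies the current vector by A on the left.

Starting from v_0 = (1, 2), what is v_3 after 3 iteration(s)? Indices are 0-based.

v_3 = (-13, 16)

v_0 = (1, 2).
v_1 = A·v_0 = (-3, 1).
v_2 = A·v_1 = (2, 11).
v_3 = A·v_2 = (-13, 16).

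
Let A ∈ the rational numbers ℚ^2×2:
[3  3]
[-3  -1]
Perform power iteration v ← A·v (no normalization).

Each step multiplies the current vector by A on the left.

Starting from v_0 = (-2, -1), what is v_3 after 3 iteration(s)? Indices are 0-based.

v_0 = (-2, -1).
v_1 = A·v_0 = (-9, 7).
v_2 = A·v_1 = (-6, 20).
v_3 = A·v_2 = (42, -2).

v_3 = (42, -2)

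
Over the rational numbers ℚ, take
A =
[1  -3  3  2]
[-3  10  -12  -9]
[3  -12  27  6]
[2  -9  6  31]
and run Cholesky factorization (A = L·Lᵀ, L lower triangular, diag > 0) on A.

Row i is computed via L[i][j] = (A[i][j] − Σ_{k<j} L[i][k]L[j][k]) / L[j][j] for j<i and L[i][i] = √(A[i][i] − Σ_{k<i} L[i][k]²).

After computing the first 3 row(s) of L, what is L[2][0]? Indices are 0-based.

Step 1: L[0][0] = √(1) = 1.
  L[1][0] = (-3) / L[0][0] = -3.
Step 2: L[1][1] = √(1) = 1.
  L[2][0] = (3) / L[0][0] = 3.
  L[2][1] = (-3) / L[1][1] = -3.
Step 3: L[2][2] = √(9) = 3.

L[2][0] = 3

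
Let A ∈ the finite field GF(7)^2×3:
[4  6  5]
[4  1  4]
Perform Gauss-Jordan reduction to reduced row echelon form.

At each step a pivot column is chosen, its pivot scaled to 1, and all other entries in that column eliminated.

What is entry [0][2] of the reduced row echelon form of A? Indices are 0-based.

M[0][2] = 2

step 1: normalize row 0 (÷4) = (1, 5, 3)
  row 1: subtract 4×row0 = (0, 2, 6)
step 2: normalize row 1 (÷2) = (0, 1, 3)
  row 0: subtract 5×row1 = (1, 0, 2)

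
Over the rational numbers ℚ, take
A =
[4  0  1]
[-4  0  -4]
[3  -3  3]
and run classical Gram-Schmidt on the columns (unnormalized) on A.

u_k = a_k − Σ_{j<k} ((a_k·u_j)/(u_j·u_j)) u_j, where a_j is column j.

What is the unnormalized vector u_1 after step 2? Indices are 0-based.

u_1 = (36/41, -36/41, -96/41)

Step 1: u_0 = a_0 = (4, -4, 3).
Step 2: u_1 = a_1 − (-9/41)·u_0 = (36/41, -36/41, -96/41).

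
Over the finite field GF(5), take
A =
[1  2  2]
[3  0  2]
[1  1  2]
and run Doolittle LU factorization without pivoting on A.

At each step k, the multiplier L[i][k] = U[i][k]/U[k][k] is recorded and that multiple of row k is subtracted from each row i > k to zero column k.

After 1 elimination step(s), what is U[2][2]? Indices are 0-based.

U[2][2] = 0

Step 1: pivot at (0,0) is 1.
  row1 ← row1 − (3)·row0  ⇒  L[1][0]=3, U row1=(0, 4, 1)
  row2 ← row2 − (1)·row0  ⇒  L[2][0]=1, U row2=(0, 4, 0)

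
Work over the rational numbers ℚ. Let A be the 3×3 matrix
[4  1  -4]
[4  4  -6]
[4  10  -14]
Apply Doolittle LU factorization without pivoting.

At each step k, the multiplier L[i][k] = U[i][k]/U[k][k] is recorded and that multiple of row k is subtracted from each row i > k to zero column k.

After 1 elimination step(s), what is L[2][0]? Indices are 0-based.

L[2][0] = 1

k=0: U[0][0]=4
  eliminate (1,0): mult=1, new row 1: (0, 3, -2); set L[1][0]=1
  eliminate (2,0): mult=1, new row 2: (0, 9, -10); set L[2][0]=1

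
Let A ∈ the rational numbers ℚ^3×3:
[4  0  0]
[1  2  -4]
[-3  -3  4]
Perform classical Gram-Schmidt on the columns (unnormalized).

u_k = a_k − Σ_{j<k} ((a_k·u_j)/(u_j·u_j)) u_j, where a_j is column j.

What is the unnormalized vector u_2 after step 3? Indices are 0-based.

u_2 = (-48/217, -192/217, -128/217)

Step 1: u_0 = a_0 = (4, 1, -3).
Step 2: u_1 = a_1 − (11/26)·u_0 = (-22/13, 41/26, -45/26).
Step 3: u_2 = a_2 − (-8/13)·u_0 − (-344/217)·u_1 = (-48/217, -192/217, -128/217).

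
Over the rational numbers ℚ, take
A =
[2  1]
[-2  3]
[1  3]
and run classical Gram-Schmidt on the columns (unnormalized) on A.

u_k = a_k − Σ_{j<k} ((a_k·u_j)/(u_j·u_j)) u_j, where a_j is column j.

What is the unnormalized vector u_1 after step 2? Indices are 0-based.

u_1 = (11/9, 25/9, 28/9)

Step 1: u_0 = a_0 = (2, -2, 1).
Step 2: u_1 = a_1 − (-1/9)·u_0 = (11/9, 25/9, 28/9).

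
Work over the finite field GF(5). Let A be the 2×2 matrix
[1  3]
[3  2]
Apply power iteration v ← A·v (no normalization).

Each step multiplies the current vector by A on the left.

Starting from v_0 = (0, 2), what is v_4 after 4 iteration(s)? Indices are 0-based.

v_0 = (0, 2).
v_1 = A·v_0 = (1, 4).
v_2 = A·v_1 = (3, 1).
v_3 = A·v_2 = (1, 1).
v_4 = A·v_3 = (4, 0).

v_4 = (4, 0)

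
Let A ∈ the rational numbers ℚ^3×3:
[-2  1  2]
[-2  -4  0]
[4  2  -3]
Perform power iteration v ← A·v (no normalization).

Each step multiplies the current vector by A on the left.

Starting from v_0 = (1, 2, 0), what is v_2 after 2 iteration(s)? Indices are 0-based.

v_2 = (6, 40, -44)

v_0 = (1, 2, 0).
v_1 = A·v_0 = (0, -10, 8).
v_2 = A·v_1 = (6, 40, -44).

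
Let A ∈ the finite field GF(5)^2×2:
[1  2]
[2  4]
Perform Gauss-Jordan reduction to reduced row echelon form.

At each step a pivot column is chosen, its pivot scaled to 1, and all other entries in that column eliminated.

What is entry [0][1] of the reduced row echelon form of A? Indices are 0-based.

step 1: normalize row 0 (÷1) = (1, 2)
  row 1: subtract 2×row0 = (0, 0)
skip col 1 (zero from row 1)

M[0][1] = 2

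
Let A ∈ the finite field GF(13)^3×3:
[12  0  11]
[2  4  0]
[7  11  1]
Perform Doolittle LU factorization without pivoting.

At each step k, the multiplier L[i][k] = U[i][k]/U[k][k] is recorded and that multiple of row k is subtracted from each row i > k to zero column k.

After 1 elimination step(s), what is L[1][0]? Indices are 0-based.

L[1][0] = 11

k=0: U[0][0]=12
  eliminate (1,0): mult=11, new row 1: (0, 4, 9); set L[1][0]=11
  eliminate (2,0): mult=6, new row 2: (0, 11, 0); set L[2][0]=6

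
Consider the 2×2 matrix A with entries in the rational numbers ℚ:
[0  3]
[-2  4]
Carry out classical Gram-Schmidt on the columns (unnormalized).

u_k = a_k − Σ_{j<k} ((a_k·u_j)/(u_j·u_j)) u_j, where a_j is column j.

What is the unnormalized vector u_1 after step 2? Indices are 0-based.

u_1 = (3, 0)

Step 1: u_0 = a_0 = (0, -2).
Step 2: u_1 = a_1 − (-2)·u_0 = (3, 0).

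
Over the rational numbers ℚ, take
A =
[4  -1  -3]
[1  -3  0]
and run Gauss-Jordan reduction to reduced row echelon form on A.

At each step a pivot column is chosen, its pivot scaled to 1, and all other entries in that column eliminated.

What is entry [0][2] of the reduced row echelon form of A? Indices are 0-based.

M[0][2] = -9/11

step 1: normalize row 0 (÷4) = (1, -1/4, -3/4)
  row 1: subtract 1×row0 = (0, -11/4, 3/4)
step 2: normalize row 1 (÷-11/4) = (0, 1, -3/11)
  row 0: subtract -1/4×row1 = (1, 0, -9/11)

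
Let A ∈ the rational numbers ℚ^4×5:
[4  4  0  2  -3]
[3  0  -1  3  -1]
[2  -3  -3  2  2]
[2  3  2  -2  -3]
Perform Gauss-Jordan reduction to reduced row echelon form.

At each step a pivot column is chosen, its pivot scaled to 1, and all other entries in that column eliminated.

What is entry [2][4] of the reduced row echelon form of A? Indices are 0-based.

[1] R0 /= 4  ⇒  (1, 1, 0, 1/2, -3/4)
     R1 -= 3·R0  ⇒  (0, -3, -1, 3/2, 5/4)
     R2 -= 2·R0  ⇒  (0, -5, -3, 1, 7/2)
     R3 -= 2·R0  ⇒  (0, 1, 2, -3, -3/2)
[2] R1 /= -3  ⇒  (0, 1, 1/3, -1/2, -5/12)
     R0 -= 1·R1  ⇒  (1, 0, -1/3, 1, -1/3)
     R2 -= -5·R1  ⇒  (0, 0, -4/3, -3/2, 17/12)
     R3 -= 1·R1  ⇒  (0, 0, 5/3, -5/2, -13/12)
[3] R2 /= -4/3  ⇒  (0, 0, 1, 9/8, -17/16)
     R0 -= -1/3·R2  ⇒  (1, 0, 0, 11/8, -11/16)
     R1 -= 1/3·R2  ⇒  (0, 1, 0, -7/8, -1/16)
     R3 -= 5/3·R2  ⇒  (0, 0, 0, -35/8, 11/16)
[4] R3 /= -35/8  ⇒  (0, 0, 0, 1, -11/70)
     R0 -= 11/8·R3  ⇒  (1, 0, 0, 0, -33/70)
     R1 -= -7/8·R3  ⇒  (0, 1, 0, 0, -1/5)
     R2 -= 9/8·R3  ⇒  (0, 0, 1, 0, -31/35)

M[2][4] = -31/35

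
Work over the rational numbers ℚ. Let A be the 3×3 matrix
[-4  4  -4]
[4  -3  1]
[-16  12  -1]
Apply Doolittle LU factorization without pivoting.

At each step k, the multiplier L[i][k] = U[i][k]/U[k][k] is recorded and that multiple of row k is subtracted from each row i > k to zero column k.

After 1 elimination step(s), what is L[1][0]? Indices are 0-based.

[col 0] pivot -4
  R1 -= -1*R0 → (0, 1, -3)  (L[1][0] := -1)
  R2 -= 4*R0 → (0, -4, 15)  (L[2][0] := 4)

L[1][0] = -1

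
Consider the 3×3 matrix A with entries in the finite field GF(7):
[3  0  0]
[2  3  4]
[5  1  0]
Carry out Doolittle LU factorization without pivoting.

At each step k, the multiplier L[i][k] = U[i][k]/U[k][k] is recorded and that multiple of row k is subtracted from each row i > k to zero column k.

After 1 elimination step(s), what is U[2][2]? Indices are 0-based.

U[2][2] = 0

[col 0] pivot 3
  R1 -= 3*R0 → (0, 3, 4)  (L[1][0] := 3)
  R2 -= 4*R0 → (0, 1, 0)  (L[2][0] := 4)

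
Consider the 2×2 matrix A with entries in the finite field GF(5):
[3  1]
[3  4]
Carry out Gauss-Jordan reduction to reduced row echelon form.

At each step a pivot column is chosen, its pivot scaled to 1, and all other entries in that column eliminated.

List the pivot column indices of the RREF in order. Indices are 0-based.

pivot columns: 0, 1

step 1: normalize row 0 (÷3) = (1, 2)
  row 1: subtract 3×row0 = (0, 3)
step 2: normalize row 1 (÷3) = (0, 1)
  row 0: subtract 2×row1 = (1, 0)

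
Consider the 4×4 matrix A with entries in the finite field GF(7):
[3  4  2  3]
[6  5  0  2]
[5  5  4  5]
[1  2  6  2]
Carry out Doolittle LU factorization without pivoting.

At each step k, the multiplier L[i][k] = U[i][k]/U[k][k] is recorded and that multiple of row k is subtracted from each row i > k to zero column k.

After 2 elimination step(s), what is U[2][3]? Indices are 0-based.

k=0: U[0][0]=3
  eliminate (1,0): mult=2, new row 1: (0, 4, 3, 3); set L[1][0]=2
  eliminate (2,0): mult=4, new row 2: (0, 3, 3, 0); set L[2][0]=4
  eliminate (3,0): mult=5, new row 3: (0, 3, 3, 1); set L[3][0]=5
k=1: U[1][1]=4
  eliminate (2,1): mult=6, new row 2: (0, 0, 6, 3); set L[2][1]=6
  eliminate (3,1): mult=6, new row 3: (0, 0, 6, 4); set L[3][1]=6

U[2][3] = 3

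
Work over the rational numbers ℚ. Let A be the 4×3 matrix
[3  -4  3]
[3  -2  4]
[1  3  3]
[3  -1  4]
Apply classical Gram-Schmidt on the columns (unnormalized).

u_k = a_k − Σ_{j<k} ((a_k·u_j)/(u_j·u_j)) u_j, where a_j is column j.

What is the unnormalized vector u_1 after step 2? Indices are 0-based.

u_1 = (-29/14, -1/14, 51/14, 13/14)

Step 1: u_0 = a_0 = (3, 3, 1, 3).
Step 2: u_1 = a_1 − (-9/14)·u_0 = (-29/14, -1/14, 51/14, 13/14).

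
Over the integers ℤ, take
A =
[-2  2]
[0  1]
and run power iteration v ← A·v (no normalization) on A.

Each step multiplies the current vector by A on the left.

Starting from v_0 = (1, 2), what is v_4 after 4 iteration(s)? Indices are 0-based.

v_0 = (1, 2).
v_1 = A·v_0 = (2, 2).
v_2 = A·v_1 = (0, 2).
v_3 = A·v_2 = (4, 2).
v_4 = A·v_3 = (-4, 2).

v_4 = (-4, 2)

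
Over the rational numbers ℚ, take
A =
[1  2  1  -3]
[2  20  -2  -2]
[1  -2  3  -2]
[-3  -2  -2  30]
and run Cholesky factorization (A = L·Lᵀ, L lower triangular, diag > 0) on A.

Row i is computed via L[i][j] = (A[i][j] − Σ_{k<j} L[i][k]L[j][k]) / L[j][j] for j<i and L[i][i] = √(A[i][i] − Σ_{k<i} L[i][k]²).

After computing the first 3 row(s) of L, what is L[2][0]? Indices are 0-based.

Step 1: L[0][0] = √(1) = 1.
  L[1][0] = (2) / L[0][0] = 2.
Step 2: L[1][1] = √(16) = 4.
  L[2][0] = (1) / L[0][0] = 1.
  L[2][1] = (-4) / L[1][1] = -1.
Step 3: L[2][2] = √(1) = 1.

L[2][0] = 1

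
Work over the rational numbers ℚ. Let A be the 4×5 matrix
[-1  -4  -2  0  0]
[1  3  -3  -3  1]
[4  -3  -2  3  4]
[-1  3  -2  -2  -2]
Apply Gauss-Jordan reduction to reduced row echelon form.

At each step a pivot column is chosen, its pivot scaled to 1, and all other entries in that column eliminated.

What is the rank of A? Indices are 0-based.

pivot(0,0)=-1: scale R0 → (1, 4, 2, 0, 0)
  clear (1,0): R1 −= (1)R0 → (0, -1, -5, -3, 1)
  clear (2,0): R2 −= (4)R0 → (0, -19, -10, 3, 4)
  clear (3,0): R3 −= (-1)R0 → (0, 7, 0, -2, -2)
pivot(1,1)=-1: scale R1 → (0, 1, 5, 3, -1)
  clear (0,1): R0 −= (4)R1 → (1, 0, -18, -12, 4)
  clear (2,1): R2 −= (-19)R1 → (0, 0, 85, 60, -15)
  clear (3,1): R3 −= (7)R1 → (0, 0, -35, -23, 5)
pivot(2,2)=85: scale R2 → (0, 0, 1, 12/17, -3/17)
  clear (0,2): R0 −= (-18)R2 → (1, 0, 0, 12/17, 14/17)
  clear (1,2): R1 −= (5)R2 → (0, 1, 0, -9/17, -2/17)
  clear (3,2): R3 −= (-35)R2 → (0, 0, 0, 29/17, -20/17)
pivot(3,3)=29/17: scale R3 → (0, 0, 0, 1, -20/29)
  clear (0,3): R0 −= (12/17)R3 → (1, 0, 0, 0, 38/29)
  clear (1,3): R1 −= (-9/17)R3 → (0, 1, 0, 0, -14/29)
  clear (2,3): R2 −= (12/17)R3 → (0, 0, 1, 0, 9/29)

rank = 4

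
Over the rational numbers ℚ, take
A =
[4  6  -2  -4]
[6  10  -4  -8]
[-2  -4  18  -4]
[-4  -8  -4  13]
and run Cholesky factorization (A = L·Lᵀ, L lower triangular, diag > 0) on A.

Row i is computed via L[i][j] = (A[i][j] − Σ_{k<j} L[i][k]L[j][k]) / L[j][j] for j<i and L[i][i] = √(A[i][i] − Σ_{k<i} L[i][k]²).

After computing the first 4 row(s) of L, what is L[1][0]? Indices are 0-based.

L[1][0] = 3

Step 1: L[0][0] = √(4) = 2.
  L[1][0] = (6) / L[0][0] = 3.
Step 2: L[1][1] = √(1) = 1.
  L[2][0] = (-2) / L[0][0] = -1.
  L[2][1] = (-1) / L[1][1] = -1.
Step 3: L[2][2] = √(16) = 4.
  L[3][0] = (-4) / L[0][0] = -2.
  L[3][1] = (-2) / L[1][1] = -2.
  L[3][2] = (-8) / L[2][2] = -2.
Step 4: L[3][3] = √(1) = 1.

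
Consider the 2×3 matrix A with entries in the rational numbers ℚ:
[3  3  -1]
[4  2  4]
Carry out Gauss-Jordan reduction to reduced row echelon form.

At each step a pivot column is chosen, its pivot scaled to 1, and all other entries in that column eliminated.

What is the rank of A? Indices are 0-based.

rank = 2

[1] R0 /= 3  ⇒  (1, 1, -1/3)
     R1 -= 4·R0  ⇒  (0, -2, 16/3)
[2] R1 /= -2  ⇒  (0, 1, -8/3)
     R0 -= 1·R1  ⇒  (1, 0, 7/3)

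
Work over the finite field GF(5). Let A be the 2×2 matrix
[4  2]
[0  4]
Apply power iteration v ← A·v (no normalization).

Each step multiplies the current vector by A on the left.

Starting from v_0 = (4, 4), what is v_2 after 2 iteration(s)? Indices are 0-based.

v_2 = (3, 4)

v_0 = (4, 4).
v_1 = A·v_0 = (4, 1).
v_2 = A·v_1 = (3, 4).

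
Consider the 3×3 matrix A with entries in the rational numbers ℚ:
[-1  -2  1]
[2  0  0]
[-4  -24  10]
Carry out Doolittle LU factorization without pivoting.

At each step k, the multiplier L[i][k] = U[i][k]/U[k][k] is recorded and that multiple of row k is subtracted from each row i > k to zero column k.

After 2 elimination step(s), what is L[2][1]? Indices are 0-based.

Step 1: pivot at (0,0) is -1.
  row1 ← row1 − (-2)·row0  ⇒  L[1][0]=-2, U row1=(0, -4, 2)
  row2 ← row2 − (4)·row0  ⇒  L[2][0]=4, U row2=(0, -16, 6)
Step 2: pivot at (1,1) is -4.
  row2 ← row2 − (4)·row1  ⇒  L[2][1]=4, U row2=(0, 0, -2)

L[2][1] = 4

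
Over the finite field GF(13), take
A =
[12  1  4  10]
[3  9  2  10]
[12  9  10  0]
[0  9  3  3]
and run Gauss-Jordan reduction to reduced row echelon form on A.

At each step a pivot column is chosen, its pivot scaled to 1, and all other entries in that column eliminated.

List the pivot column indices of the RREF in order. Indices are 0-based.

pivot columns: 0, 1, 2, 3

pivot(0,0)=12: scale R0 → (1, 12, 9, 3)
  clear (1,0): R1 −= (3)R0 → (0, 12, 1, 1)
  clear (2,0): R2 −= (12)R0 → (0, 8, 6, 3)
pivot(1,1)=12: scale R1 → (0, 1, 12, 12)
  clear (0,1): R0 −= (12)R1 → (1, 0, 8, 2)
  clear (2,1): R2 −= (8)R1 → (0, 0, 1, 11)
  clear (3,1): R3 −= (9)R1 → (0, 0, 12, 12)
pivot(2,2)=1: scale R2 → (0, 0, 1, 11)
  clear (0,2): R0 −= (8)R2 → (1, 0, 0, 5)
  clear (1,2): R1 −= (12)R2 → (0, 1, 0, 10)
  clear (3,2): R3 −= (12)R2 → (0, 0, 0, 10)
pivot(3,3)=10: scale R3 → (0, 0, 0, 1)
  clear (0,3): R0 −= (5)R3 → (1, 0, 0, 0)
  clear (1,3): R1 −= (10)R3 → (0, 1, 0, 0)
  clear (2,3): R2 −= (11)R3 → (0, 0, 1, 0)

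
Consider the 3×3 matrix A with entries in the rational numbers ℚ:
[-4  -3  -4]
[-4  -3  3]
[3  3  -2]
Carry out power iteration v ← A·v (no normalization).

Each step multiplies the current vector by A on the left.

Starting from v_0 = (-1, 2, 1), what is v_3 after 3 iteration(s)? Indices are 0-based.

v_0 = (-1, 2, 1).
v_1 = A·v_0 = (-6, 1, 1).
v_2 = A·v_1 = (17, 24, -17).
v_3 = A·v_2 = (-72, -191, 157).

v_3 = (-72, -191, 157)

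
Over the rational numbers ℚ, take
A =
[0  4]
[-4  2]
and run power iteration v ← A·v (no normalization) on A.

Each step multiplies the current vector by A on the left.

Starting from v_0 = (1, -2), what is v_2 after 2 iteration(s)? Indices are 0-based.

v_0 = (1, -2).
v_1 = A·v_0 = (-8, -8).
v_2 = A·v_1 = (-32, 16).

v_2 = (-32, 16)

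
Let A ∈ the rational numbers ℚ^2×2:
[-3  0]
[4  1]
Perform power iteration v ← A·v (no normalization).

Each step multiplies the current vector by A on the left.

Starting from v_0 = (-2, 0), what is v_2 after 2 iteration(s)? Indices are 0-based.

v_2 = (-18, 16)

v_0 = (-2, 0).
v_1 = A·v_0 = (6, -8).
v_2 = A·v_1 = (-18, 16).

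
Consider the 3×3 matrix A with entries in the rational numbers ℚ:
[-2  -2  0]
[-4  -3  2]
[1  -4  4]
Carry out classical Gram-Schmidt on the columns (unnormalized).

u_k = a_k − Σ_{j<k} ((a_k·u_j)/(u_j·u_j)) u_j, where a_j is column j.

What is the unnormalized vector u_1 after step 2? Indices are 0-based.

u_1 = (-6/7, -5/7, -32/7)

Step 1: u_0 = a_0 = (-2, -4, 1).
Step 2: u_1 = a_1 − (4/7)·u_0 = (-6/7, -5/7, -32/7).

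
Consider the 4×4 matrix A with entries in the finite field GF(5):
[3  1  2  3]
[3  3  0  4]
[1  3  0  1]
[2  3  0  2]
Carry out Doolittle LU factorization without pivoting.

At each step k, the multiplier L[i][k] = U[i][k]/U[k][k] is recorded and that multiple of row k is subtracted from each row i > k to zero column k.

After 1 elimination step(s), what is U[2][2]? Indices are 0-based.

Step 1: pivot at (0,0) is 3.
  row1 ← row1 − (1)·row0  ⇒  L[1][0]=1, U row1=(0, 2, 3, 1)
  row2 ← row2 − (2)·row0  ⇒  L[2][0]=2, U row2=(0, 1, 1, 0)
  row3 ← row3 − (4)·row0  ⇒  L[3][0]=4, U row3=(0, 4, 2, 0)

U[2][2] = 1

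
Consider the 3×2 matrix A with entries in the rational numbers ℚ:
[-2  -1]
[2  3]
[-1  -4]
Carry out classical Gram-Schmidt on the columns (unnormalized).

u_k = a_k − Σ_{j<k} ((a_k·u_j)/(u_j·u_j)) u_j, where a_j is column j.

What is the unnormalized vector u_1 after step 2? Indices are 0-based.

u_1 = (5/3, 1/3, -8/3)

Step 1: u_0 = a_0 = (-2, 2, -1).
Step 2: u_1 = a_1 − (4/3)·u_0 = (5/3, 1/3, -8/3).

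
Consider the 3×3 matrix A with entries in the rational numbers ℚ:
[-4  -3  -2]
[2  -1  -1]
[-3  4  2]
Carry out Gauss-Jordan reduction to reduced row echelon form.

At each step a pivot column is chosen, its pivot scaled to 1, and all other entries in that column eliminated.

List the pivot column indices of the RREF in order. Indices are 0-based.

pivot columns: 0, 1, 2

step 1: normalize row 0 (÷-4) = (1, 3/4, 1/2)
  row 1: subtract 2×row0 = (0, -5/2, -2)
  row 2: subtract -3×row0 = (0, 25/4, 7/2)
step 2: normalize row 1 (÷-5/2) = (0, 1, 4/5)
  row 0: subtract 3/4×row1 = (1, 0, -1/10)
  row 2: subtract 25/4×row1 = (0, 0, -3/2)
step 3: normalize row 2 (÷-3/2) = (0, 0, 1)
  row 0: subtract -1/10×row2 = (1, 0, 0)
  row 1: subtract 4/5×row2 = (0, 1, 0)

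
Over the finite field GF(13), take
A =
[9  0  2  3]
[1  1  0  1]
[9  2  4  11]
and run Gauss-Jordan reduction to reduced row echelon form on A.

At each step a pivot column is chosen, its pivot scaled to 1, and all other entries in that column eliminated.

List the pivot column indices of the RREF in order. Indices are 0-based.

[1] R0 /= 9  ⇒  (1, 0, 6, 9)
     R1 -= 1·R0  ⇒  (0, 1, 7, 5)
     R2 -= 9·R0  ⇒  (0, 2, 2, 8)
[2] R1 /= 1  ⇒  (0, 1, 7, 5)
     R2 -= 2·R1  ⇒  (0, 0, 1, 11)
[3] R2 /= 1  ⇒  (0, 0, 1, 11)
     R0 -= 6·R2  ⇒  (1, 0, 0, 8)
     R1 -= 7·R2  ⇒  (0, 1, 0, 6)

pivot columns: 0, 1, 2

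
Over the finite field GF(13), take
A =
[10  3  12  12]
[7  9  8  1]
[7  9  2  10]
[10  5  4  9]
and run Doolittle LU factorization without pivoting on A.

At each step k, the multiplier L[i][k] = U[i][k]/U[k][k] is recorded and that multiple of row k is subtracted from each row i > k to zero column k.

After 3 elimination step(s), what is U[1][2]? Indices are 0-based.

k=0: U[0][0]=10
  eliminate (1,0): mult=2, new row 1: (0, 3, 10, 3); set L[1][0]=2
  eliminate (2,0): mult=2, new row 2: (0, 3, 4, 12); set L[2][0]=2
  eliminate (3,0): mult=1, new row 3: (0, 2, 5, 10); set L[3][0]=1
k=1: U[1][1]=3
  eliminate (2,1): mult=1, new row 2: (0, 0, 7, 9); set L[2][1]=1
  eliminate (3,1): mult=5, new row 3: (0, 0, 7, 8); set L[3][1]=5
k=2: U[2][2]=7
  eliminate (3,2): mult=1, new row 3: (0, 0, 0, 12); set L[3][2]=1

U[1][2] = 10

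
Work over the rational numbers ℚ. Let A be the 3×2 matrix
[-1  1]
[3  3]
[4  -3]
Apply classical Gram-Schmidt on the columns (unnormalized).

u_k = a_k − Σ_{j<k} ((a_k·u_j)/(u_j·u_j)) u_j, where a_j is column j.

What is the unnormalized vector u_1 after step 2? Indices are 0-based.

u_1 = (11/13, 45/13, -31/13)

Step 1: u_0 = a_0 = (-1, 3, 4).
Step 2: u_1 = a_1 − (-2/13)·u_0 = (11/13, 45/13, -31/13).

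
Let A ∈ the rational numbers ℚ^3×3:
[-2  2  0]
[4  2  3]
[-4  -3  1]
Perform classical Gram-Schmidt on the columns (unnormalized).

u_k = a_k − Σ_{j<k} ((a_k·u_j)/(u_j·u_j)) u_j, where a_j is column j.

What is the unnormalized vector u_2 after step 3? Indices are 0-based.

Step 1: u_0 = a_0 = (-2, 4, -4).
Step 2: u_1 = a_1 − (4/9)·u_0 = (26/9, 2/9, -11/9).
Step 3: u_2 = a_2 − (2/9)·u_0 − (-5/89)·u_1 = (54/89, 189/89, 162/89).

u_2 = (54/89, 189/89, 162/89)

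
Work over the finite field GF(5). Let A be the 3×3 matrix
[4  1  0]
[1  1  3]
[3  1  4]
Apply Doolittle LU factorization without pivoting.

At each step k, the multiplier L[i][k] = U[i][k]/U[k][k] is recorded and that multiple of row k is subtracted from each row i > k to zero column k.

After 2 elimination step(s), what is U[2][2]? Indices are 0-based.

U[2][2] = 3

[col 0] pivot 4
  R1 -= 4*R0 → (0, 2, 3)  (L[1][0] := 4)
  R2 -= 2*R0 → (0, 4, 4)  (L[2][0] := 2)
[col 1] pivot 2
  R2 -= 2*R1 → (0, 0, 3)  (L[2][1] := 2)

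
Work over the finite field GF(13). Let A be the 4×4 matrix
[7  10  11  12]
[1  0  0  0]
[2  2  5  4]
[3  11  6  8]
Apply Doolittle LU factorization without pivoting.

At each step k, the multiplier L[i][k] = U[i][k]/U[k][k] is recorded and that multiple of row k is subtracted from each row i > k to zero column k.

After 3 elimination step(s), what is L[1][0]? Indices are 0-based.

k=0: U[0][0]=7
  eliminate (1,0): mult=2, new row 1: (0, 6, 4, 2); set L[1][0]=2
  eliminate (2,0): mult=4, new row 2: (0, 1, 0, 8); set L[2][0]=4
  eliminate (3,0): mult=6, new row 3: (0, 3, 5, 1); set L[3][0]=6
k=1: U[1][1]=6
  eliminate (2,1): mult=11, new row 2: (0, 0, 8, 12); set L[2][1]=11
  eliminate (3,1): mult=7, new row 3: (0, 0, 3, 0); set L[3][1]=7
k=2: U[2][2]=8
  eliminate (3,2): mult=2, new row 3: (0, 0, 0, 2); set L[3][2]=2

L[1][0] = 2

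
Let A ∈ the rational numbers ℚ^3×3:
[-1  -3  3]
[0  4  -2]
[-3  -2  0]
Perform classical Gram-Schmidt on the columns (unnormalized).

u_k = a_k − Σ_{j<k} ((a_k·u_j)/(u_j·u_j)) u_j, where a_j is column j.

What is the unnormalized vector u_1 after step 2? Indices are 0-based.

Step 1: u_0 = a_0 = (-1, 0, -3).
Step 2: u_1 = a_1 − (9/10)·u_0 = (-21/10, 4, 7/10).

u_1 = (-21/10, 4, 7/10)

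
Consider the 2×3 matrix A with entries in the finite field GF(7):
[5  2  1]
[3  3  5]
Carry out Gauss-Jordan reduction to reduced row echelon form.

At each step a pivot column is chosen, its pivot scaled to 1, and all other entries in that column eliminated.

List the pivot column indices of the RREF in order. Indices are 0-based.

pivot columns: 0, 1

pivot(0,0)=5: scale R0 → (1, 6, 3)
  clear (1,0): R1 −= (3)R0 → (0, 6, 3)
pivot(1,1)=6: scale R1 → (0, 1, 4)
  clear (0,1): R0 −= (6)R1 → (1, 0, 0)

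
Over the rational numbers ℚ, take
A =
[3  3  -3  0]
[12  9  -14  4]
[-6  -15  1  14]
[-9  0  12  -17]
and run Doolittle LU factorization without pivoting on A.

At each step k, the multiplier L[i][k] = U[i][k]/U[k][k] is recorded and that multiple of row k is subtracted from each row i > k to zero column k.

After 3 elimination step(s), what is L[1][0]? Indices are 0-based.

k=0: U[0][0]=3
  eliminate (1,0): mult=4, new row 1: (0, -3, -2, 4); set L[1][0]=4
  eliminate (2,0): mult=-2, new row 2: (0, -9, -5, 14); set L[2][0]=-2
  eliminate (3,0): mult=-3, new row 3: (0, 9, 3, -17); set L[3][0]=-3
k=1: U[1][1]=-3
  eliminate (2,1): mult=3, new row 2: (0, 0, 1, 2); set L[2][1]=3
  eliminate (3,1): mult=-3, new row 3: (0, 0, -3, -5); set L[3][1]=-3
k=2: U[2][2]=1
  eliminate (3,2): mult=-3, new row 3: (0, 0, 0, 1); set L[3][2]=-3

L[1][0] = 4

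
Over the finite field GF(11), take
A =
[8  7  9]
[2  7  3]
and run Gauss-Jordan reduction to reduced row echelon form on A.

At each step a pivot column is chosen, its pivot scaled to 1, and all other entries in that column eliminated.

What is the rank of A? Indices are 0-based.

rank = 2

pivot(0,0)=8: scale R0 → (1, 5, 8)
  clear (1,0): R1 −= (2)R0 → (0, 8, 9)
pivot(1,1)=8: scale R1 → (0, 1, 8)
  clear (0,1): R0 −= (5)R1 → (1, 0, 1)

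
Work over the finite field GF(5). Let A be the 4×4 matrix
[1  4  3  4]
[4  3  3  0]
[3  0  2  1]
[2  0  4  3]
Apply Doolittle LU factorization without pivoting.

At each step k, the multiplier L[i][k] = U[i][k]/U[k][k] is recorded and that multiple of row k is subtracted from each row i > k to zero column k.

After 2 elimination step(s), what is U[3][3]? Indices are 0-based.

U[3][3] = 1

[col 0] pivot 1
  R1 -= 4*R0 → (0, 2, 1, 4)  (L[1][0] := 4)
  R2 -= 3*R0 → (0, 3, 3, 4)  (L[2][0] := 3)
  R3 -= 2*R0 → (0, 2, 3, 0)  (L[3][0] := 2)
[col 1] pivot 2
  R2 -= 4*R1 → (0, 0, 4, 3)  (L[2][1] := 4)
  R3 -= 1*R1 → (0, 0, 2, 1)  (L[3][1] := 1)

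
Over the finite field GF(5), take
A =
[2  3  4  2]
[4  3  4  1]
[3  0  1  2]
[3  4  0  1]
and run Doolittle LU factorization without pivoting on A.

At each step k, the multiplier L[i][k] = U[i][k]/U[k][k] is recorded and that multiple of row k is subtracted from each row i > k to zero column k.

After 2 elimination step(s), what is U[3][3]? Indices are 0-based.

[col 0] pivot 2
  R1 -= 2*R0 → (0, 2, 1, 2)  (L[1][0] := 2)
  R2 -= 4*R0 → (0, 3, 0, 4)  (L[2][0] := 4)
  R3 -= 4*R0 → (0, 2, 4, 3)  (L[3][0] := 4)
[col 1] pivot 2
  R2 -= 4*R1 → (0, 0, 1, 1)  (L[2][1] := 4)
  R3 -= 1*R1 → (0, 0, 3, 1)  (L[3][1] := 1)

U[3][3] = 1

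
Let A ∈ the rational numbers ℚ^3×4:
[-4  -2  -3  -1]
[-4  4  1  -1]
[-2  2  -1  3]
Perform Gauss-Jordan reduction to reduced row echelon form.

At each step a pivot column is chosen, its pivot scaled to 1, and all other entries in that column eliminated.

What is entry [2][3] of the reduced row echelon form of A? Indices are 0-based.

M[2][3] = -7/3

pivot(0,0)=-4: scale R0 → (1, 1/2, 3/4, 1/4)
  clear (1,0): R1 −= (-4)R0 → (0, 6, 4, 0)
  clear (2,0): R2 −= (-2)R0 → (0, 3, 1/2, 7/2)
pivot(1,1)=6: scale R1 → (0, 1, 2/3, 0)
  clear (0,1): R0 −= (1/2)R1 → (1, 0, 5/12, 1/4)
  clear (2,1): R2 −= (3)R1 → (0, 0, -3/2, 7/2)
pivot(2,2)=-3/2: scale R2 → (0, 0, 1, -7/3)
  clear (0,2): R0 −= (5/12)R2 → (1, 0, 0, 11/9)
  clear (1,2): R1 −= (2/3)R2 → (0, 1, 0, 14/9)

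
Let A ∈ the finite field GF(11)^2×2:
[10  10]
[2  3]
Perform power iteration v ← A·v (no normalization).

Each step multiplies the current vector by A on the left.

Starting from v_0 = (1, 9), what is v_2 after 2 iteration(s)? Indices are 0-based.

v_0 = (1, 9).
v_1 = A·v_0 = (1, 7).
v_2 = A·v_1 = (3, 1).

v_2 = (3, 1)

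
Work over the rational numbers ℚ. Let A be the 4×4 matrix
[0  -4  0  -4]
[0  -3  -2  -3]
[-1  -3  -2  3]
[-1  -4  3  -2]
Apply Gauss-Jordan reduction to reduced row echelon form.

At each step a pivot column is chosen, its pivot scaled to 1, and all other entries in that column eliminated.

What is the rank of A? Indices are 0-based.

step 1: exchange rows 0,2
step 1: normalize row 0 (÷-1) = (1, 3, 2, -3)
  row 3: subtract -1×row0 = (0, -1, 5, -5)
step 2: normalize row 1 (÷-3) = (0, 1, 2/3, 1)
  row 0: subtract 3×row1 = (1, 0, 0, -6)
  row 2: subtract -4×row1 = (0, 0, 8/3, 0)
  row 3: subtract -1×row1 = (0, 0, 17/3, -4)
step 3: normalize row 2 (÷8/3) = (0, 0, 1, 0)
  row 1: subtract 2/3×row2 = (0, 1, 0, 1)
  row 3: subtract 17/3×row2 = (0, 0, 0, -4)
step 4: normalize row 3 (÷-4) = (0, 0, 0, 1)
  row 0: subtract -6×row3 = (1, 0, 0, 0)
  row 1: subtract 1×row3 = (0, 1, 0, 0)

rank = 4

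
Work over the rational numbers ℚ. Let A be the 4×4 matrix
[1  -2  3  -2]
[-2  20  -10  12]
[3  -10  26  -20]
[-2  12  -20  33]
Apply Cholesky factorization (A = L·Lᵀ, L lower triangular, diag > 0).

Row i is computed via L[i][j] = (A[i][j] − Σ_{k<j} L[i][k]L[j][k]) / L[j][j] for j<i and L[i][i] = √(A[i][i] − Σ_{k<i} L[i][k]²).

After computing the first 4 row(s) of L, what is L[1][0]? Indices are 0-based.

Step 1: L[0][0] = √(1) = 1.
  L[1][0] = (-2) / L[0][0] = -2.
Step 2: L[1][1] = √(16) = 4.
  L[2][0] = (3) / L[0][0] = 3.
  L[2][1] = (-4) / L[1][1] = -1.
Step 3: L[2][2] = √(16) = 4.
  L[3][0] = (-2) / L[0][0] = -2.
  L[3][1] = (8) / L[1][1] = 2.
  L[3][2] = (-12) / L[2][2] = -3.
Step 4: L[3][3] = √(16) = 4.

L[1][0] = -2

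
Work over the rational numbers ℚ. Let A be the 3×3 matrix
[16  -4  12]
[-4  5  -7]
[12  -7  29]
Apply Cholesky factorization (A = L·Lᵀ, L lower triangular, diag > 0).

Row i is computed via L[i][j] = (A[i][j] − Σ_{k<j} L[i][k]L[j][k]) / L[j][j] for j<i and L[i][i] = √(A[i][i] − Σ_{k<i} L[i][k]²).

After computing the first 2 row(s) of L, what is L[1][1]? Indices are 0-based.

Step 1: L[0][0] = √(16) = 4.
  L[1][0] = (-4) / L[0][0] = -1.
Step 2: L[1][1] = √(4) = 2.

L[1][1] = 2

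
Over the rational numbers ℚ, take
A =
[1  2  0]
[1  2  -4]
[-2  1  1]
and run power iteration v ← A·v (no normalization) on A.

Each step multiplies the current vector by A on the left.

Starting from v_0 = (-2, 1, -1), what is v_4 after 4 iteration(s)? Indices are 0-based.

v_0 = (-2, 1, -1).
v_1 = A·v_0 = (0, 4, 4).
v_2 = A·v_1 = (8, -8, 8).
v_3 = A·v_2 = (-8, -40, -16).
v_4 = A·v_3 = (-88, -24, -40).

v_4 = (-88, -24, -40)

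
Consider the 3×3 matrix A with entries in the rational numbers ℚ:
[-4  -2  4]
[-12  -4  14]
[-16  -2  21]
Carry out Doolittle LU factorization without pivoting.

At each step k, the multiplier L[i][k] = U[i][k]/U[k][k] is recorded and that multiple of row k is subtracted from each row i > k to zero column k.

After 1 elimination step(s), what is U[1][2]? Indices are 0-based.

U[1][2] = 2

[col 0] pivot -4
  R1 -= 3*R0 → (0, 2, 2)  (L[1][0] := 3)
  R2 -= 4*R0 → (0, 6, 5)  (L[2][0] := 4)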